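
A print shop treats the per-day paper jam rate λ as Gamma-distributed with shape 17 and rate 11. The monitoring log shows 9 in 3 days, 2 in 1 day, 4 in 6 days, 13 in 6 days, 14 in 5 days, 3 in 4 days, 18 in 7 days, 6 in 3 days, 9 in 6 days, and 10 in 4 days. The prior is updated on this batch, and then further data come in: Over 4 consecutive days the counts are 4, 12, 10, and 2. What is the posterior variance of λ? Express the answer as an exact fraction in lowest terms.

133/3600

Total count: 9 + 2 + 4 + 13 + 14 + 3 + 18 + 6 + 9 + 10 = 88.
Total exposure: 3 + 1 + 6 + 6 + 5 + 4 + 7 + 3 + 6 + 4 = 45 days.
After the first batch: Gamma(17 + 88, 11 + 45) = Gamma(105, 56).
Total count: 4 + 12 + 10 + 2 = 28.
Total exposure: 4 days.
After the second batch: Gamma(105 + 28, 56 + 4) = Gamma(133, 60).
Posterior variance = α'/β'² = 133/3600.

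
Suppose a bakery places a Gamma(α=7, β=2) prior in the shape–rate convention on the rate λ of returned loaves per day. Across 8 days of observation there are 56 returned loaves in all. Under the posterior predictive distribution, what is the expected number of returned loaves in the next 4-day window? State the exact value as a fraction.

126/5

Total count 56 over total exposure 8 days.
The Gamma prior is conjugate for the Poisson rate, so λ | data ~ Gamma(7+56, 2+8) = Gamma(63, 10).
Predictive mean over a 4-day window = T·E[λ|data] = 4·63/10 = 126/5.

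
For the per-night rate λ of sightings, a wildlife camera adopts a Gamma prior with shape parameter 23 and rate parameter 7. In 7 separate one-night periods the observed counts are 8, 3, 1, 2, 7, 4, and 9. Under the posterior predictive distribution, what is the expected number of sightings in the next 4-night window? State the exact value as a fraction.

Total count: 8 + 3 + 1 + 2 + 7 + 4 + 9 = 34.
Total exposure: 7 nights.
Posterior: α' = 23 + 34 = 57, β' = 7 + 7 = 14.
Predictive mean over a 4-night window = T·E[λ|data] = 4·57/14 = 114/7.

114/7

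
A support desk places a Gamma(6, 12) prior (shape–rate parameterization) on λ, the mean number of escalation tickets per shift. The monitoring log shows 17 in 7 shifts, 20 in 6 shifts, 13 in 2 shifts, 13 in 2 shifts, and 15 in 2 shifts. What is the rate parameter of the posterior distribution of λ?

31

Total count: 17 + 20 + 13 + 13 + 15 = 78.
Total exposure: 7 + 6 + 2 + 2 + 2 = 19 shifts.
By Gamma–Poisson conjugacy, the posterior is Gamma(α + Σx, β + Σt) = Gamma(6 + 78, 12 + 19) = Gamma(84, 31).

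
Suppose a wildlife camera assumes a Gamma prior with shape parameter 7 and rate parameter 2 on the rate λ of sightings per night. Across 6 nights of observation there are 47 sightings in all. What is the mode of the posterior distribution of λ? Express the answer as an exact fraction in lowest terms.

53/8

Total count 47 over total exposure 6 nights.
Gamma(α, β) with Poisson data over total exposure Σt gives posterior Gamma(α+Σx, β+Σt) = Gamma(54, 8).
Posterior mode = (α'−1)/β' = 53/8.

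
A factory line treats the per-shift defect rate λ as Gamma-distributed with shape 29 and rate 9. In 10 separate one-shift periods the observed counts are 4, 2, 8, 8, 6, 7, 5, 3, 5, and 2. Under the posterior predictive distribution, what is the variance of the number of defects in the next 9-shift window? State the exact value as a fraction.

Total count: 4 + 2 + 8 + 8 + 6 + 7 + 5 + 3 + 5 + 2 = 50.
Total exposure: 10 shifts.
Posterior: α' = 29 + 50 = 79, β' = 9 + 10 = 19.
The posterior predictive for a window of length T is Negative Binomial with variance T·α'·(β'+T)/β'² = 9·79·28/361 = 19908/361.

19908/361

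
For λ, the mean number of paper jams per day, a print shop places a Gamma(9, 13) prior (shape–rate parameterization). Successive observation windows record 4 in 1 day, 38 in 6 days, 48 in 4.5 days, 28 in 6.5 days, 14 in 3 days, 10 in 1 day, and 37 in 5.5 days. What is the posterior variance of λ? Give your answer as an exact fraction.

752/6561

Total count: 4 + 38 + 48 + 28 + 14 + 10 + 37 = 179.
Total exposure: 1 + 6 + 4.5 + 6.5 + 3 + 1 + 5.5 = 27.5 days.
The Gamma prior is conjugate for the Poisson rate, so λ | data ~ Gamma(9+179, 13+27.5) = Gamma(188, 81/2).
Posterior variance = α'/β'² = 188/(6561/4) = 752/6561.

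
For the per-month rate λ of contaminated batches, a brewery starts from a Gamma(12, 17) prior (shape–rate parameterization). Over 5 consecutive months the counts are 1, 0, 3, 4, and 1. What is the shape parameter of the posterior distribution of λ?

Total count: 1 + 0 + 3 + 4 + 1 = 9.
Total exposure: 5 months.
Gamma(α, β) with Poisson data over total exposure Σt gives posterior Gamma(α+Σx, β+Σt) = Gamma(21, 22).

21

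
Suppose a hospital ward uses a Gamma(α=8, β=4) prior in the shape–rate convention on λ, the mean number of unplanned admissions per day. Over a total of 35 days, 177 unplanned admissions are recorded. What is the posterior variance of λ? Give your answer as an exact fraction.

185/1521

Total count 177 over total exposure 35 days.
Posterior: α' = 8 + 177 = 185, β' = 4 + 35 = 39.
Posterior variance = α'/β'² = 185/1521.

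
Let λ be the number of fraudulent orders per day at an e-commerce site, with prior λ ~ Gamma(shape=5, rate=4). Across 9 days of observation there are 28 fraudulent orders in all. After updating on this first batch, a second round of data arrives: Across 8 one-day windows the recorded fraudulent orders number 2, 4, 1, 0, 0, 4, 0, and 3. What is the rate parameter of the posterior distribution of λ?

Total count 28 over total exposure 9 days.
After the first batch: Gamma(5 + 28, 4 + 9) = Gamma(33, 13).
Total count: 2 + 4 + 1 + 0 + 0 + 4 + 0 + 3 = 14.
Total exposure: 8 days.
After the second batch: Gamma(33 + 14, 13 + 8) = Gamma(47, 21).

21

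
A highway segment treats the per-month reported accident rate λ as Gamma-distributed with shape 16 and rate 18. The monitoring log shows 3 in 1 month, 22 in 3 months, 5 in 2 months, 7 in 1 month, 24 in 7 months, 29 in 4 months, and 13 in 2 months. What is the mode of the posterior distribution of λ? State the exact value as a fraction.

Total count: 3 + 22 + 5 + 7 + 24 + 29 + 13 = 103.
Total exposure: 1 + 3 + 2 + 1 + 7 + 4 + 2 = 20 months.
Conjugate update: add total count to the shape and total exposure to the rate, giving Gamma(119, 38).
Posterior mode = (α'−1)/β' = 118/38 = 59/19.

59/19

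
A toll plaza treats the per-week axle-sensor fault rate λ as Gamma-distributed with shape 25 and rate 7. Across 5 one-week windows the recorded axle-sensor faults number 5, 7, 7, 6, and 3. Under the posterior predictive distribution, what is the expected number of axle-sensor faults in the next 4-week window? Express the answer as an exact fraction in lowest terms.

53/3

Total count: 5 + 7 + 7 + 6 + 3 = 28.
Total exposure: 5 weeks.
Conjugate update: add total count to the shape and total exposure to the rate, giving Gamma(53, 12).
Predictive mean over a 4-week window = T·E[λ|data] = 4·53/12 = 53/3.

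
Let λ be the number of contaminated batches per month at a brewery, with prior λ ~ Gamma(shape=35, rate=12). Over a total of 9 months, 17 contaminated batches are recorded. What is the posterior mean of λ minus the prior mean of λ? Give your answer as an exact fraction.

-37/84

Total count 17 over total exposure 9 months.
Gamma(α, β) with Poisson data over total exposure Σt gives posterior Gamma(α+Σx, β+Σt) = Gamma(52, 21).
Posterior mean = 52/21 = 52/21; prior mean = 35/12 = 35/12. Difference = 52/21 − 35/12 = -37/84.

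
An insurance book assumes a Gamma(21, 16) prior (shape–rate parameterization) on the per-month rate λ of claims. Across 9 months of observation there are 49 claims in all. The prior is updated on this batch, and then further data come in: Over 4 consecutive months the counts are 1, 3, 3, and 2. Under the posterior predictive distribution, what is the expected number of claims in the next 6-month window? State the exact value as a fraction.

Total count 49 over total exposure 9 months.
After the first batch: Gamma(21 + 49, 16 + 9) = Gamma(70, 25).
Total count: 1 + 3 + 3 + 2 = 9.
Total exposure: 4 months.
After the second batch: Gamma(70 + 9, 25 + 4) = Gamma(79, 29).
Predictive mean over a 6-month window = T·E[λ|data] = 6·79/29 = 474/29.

474/29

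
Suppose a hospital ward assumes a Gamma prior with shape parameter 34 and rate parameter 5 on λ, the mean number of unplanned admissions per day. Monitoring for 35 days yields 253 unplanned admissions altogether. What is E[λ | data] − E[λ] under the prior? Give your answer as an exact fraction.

3/8

Total count 253 over total exposure 35 days.
Gamma(α, β) with Poisson data over total exposure Σt gives posterior Gamma(α+Σx, β+Σt) = Gamma(287, 40).
Posterior mean = 287/40 = 287/40; prior mean = 34/5 = 34/5. Difference = 287/40 − 34/5 = 3/8.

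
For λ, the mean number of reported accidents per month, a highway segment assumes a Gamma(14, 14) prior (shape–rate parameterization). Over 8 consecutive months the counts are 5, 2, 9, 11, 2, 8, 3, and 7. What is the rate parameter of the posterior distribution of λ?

22

Total count: 5 + 2 + 9 + 11 + 2 + 8 + 3 + 7 = 47.
Total exposure: 8 months.
The Gamma prior is conjugate for the Poisson rate, so λ | data ~ Gamma(14+47, 14+8) = Gamma(61, 22).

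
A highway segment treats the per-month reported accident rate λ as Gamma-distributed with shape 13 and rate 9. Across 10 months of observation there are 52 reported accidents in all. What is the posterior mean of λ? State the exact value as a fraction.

65/19

Total count 52 over total exposure 10 months.
Conjugate update: add total count to the shape and total exposure to the rate, giving Gamma(65, 19).
Posterior mean = α'/β' = 65/19.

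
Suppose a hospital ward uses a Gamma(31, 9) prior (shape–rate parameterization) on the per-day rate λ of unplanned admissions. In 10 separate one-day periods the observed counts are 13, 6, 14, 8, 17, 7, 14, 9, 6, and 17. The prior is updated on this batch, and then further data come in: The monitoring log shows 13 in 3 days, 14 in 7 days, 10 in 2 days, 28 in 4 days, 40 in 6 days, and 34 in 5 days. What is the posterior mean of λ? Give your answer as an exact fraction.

281/46

Total count: 13 + 6 + 14 + 8 + 17 + 7 + 14 + 9 + 6 + 17 = 111.
Total exposure: 10 days.
After the first batch: Gamma(31 + 111, 9 + 10) = Gamma(142, 19).
Total count: 13 + 14 + 10 + 28 + 40 + 34 = 139.
Total exposure: 3 + 7 + 2 + 4 + 6 + 5 = 27 days.
After the second batch: Gamma(142 + 139, 19 + 27) = Gamma(281, 46).
Posterior mean = α'/β' = 281/46.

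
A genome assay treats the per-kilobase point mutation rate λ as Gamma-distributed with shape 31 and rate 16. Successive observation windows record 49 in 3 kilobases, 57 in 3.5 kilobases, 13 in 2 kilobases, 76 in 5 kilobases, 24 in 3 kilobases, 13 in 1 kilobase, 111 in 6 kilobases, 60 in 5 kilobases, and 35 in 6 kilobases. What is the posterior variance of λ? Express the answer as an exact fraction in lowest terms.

1876/10201

Total count: 49 + 57 + 13 + 76 + 24 + 13 + 111 + 60 + 35 = 438.
Total exposure: 3 + 3.5 + 2 + 5 + 3 + 1 + 6 + 5 + 6 = 34.5 kilobases.
Posterior: α' = 31 + 438 = 469, β' = 16 + 34.5 = 101/2.
Posterior variance = α'/β'² = 469/(10201/4) = 1876/10201.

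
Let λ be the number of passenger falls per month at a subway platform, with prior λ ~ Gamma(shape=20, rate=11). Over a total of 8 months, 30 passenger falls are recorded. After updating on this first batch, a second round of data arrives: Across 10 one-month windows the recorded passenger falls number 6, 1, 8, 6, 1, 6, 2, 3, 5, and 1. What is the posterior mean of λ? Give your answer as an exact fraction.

89/29

Total count 30 over total exposure 8 months.
After the first batch: Gamma(20 + 30, 11 + 8) = Gamma(50, 19).
Total count: 6 + 1 + 8 + 6 + 1 + 6 + 2 + 3 + 5 + 1 = 39.
Total exposure: 10 months.
After the second batch: Gamma(50 + 39, 19 + 10) = Gamma(89, 29).
Posterior mean = α'/β' = 89/29.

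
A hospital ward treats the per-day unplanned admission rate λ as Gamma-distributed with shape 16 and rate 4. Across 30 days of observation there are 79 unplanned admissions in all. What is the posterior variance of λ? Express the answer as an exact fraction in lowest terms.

95/1156

Total count 79 over total exposure 30 days.
Gamma(α, β) with Poisson data over total exposure Σt gives posterior Gamma(α+Σx, β+Σt) = Gamma(95, 34).
Posterior variance = α'/β'² = 95/1156.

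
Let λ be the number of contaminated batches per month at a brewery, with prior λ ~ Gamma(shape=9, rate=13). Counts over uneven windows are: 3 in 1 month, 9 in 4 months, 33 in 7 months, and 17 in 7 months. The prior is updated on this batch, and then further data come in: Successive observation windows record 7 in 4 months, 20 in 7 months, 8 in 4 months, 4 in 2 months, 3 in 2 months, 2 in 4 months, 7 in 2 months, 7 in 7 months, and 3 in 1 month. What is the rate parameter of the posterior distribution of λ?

Total count: 3 + 9 + 33 + 17 = 62.
Total exposure: 1 + 4 + 7 + 7 = 19 months.
After the first batch: Gamma(9 + 62, 13 + 19) = Gamma(71, 32).
Total count: 7 + 20 + 8 + 4 + 3 + 2 + 7 + 7 + 3 = 61.
Total exposure: 4 + 7 + 4 + 2 + 2 + 4 + 2 + 7 + 1 = 33 months.
After the second batch: Gamma(71 + 61, 32 + 33) = Gamma(132, 65).

65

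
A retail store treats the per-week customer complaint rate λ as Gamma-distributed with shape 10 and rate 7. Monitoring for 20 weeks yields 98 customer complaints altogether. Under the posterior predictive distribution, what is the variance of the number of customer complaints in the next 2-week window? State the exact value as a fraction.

Total count 98 over total exposure 20 weeks.
Conjugate update: add total count to the shape and total exposure to the rate, giving Gamma(108, 27).
The posterior predictive for a window of length T is Negative Binomial with variance T·α'·(β'+T)/β'² = 2·108·29/729 = 232/27.

232/27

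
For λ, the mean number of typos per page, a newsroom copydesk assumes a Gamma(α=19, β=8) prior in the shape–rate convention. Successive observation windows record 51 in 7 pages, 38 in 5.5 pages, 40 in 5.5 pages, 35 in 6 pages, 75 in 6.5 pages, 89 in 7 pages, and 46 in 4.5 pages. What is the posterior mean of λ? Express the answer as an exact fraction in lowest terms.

Total count: 51 + 38 + 40 + 35 + 75 + 89 + 46 = 374.
Total exposure: 7 + 5.5 + 5.5 + 6 + 6.5 + 7 + 4.5 = 42 pages.
The Gamma prior is conjugate for the Poisson rate, so λ | data ~ Gamma(19+374, 8+42) = Gamma(393, 50).
Posterior mean = α'/β' = 393/50.

393/50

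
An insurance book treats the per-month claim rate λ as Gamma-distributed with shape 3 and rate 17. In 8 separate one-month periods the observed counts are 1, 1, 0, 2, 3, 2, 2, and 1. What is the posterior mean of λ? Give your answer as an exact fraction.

3/5

Total count: 1 + 1 + 0 + 2 + 3 + 2 + 2 + 1 = 12.
Total exposure: 8 months.
The Gamma prior is conjugate for the Poisson rate, so λ | data ~ Gamma(3+12, 17+8) = Gamma(15, 25).
Posterior mean = α'/β' = 15/25 = 3/5.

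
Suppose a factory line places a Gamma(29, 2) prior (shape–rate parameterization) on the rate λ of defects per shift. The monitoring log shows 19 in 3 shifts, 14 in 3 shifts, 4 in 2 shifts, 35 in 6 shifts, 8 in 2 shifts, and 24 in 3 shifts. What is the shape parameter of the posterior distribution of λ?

Total count: 19 + 14 + 4 + 35 + 8 + 24 = 104.
Total exposure: 3 + 3 + 2 + 6 + 2 + 3 = 19 shifts.
Conjugate update: add total count to the shape and total exposure to the rate, giving Gamma(133, 21).

133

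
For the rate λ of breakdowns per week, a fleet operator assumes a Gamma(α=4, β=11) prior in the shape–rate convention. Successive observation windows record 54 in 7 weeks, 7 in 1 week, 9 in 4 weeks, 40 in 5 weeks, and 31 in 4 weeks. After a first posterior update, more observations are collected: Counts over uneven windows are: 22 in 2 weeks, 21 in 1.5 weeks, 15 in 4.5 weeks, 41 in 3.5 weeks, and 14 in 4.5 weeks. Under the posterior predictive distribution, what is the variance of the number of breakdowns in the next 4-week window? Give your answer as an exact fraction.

Total count: 54 + 7 + 9 + 40 + 31 = 141.
Total exposure: 7 + 1 + 4 + 5 + 4 = 21 weeks.
After the first batch: Gamma(4 + 141, 11 + 21) = Gamma(145, 32).
Total count: 22 + 21 + 15 + 41 + 14 = 113.
Total exposure: 2 + 1.5 + 4.5 + 3.5 + 4.5 = 16 weeks.
After the second batch: Gamma(145 + 113, 32 + 16) = Gamma(258, 48).
The posterior predictive for a window of length T is Negative Binomial with variance T·α'·(β'+T)/β'² = 4·258·52/2304 = 559/24.

559/24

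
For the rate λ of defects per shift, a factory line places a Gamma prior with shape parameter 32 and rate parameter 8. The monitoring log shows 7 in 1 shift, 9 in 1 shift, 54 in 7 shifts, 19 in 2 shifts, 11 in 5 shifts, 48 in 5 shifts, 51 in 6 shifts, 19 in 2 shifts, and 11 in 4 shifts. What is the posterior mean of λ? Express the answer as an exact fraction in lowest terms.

261/41

Total count: 7 + 9 + 54 + 19 + 11 + 48 + 51 + 19 + 11 = 229.
Total exposure: 1 + 1 + 7 + 2 + 5 + 5 + 6 + 2 + 4 = 33 shifts.
By Gamma–Poisson conjugacy, the posterior is Gamma(α + Σx, β + Σt) = Gamma(32 + 229, 8 + 33) = Gamma(261, 41).
Posterior mean = α'/β' = 261/41.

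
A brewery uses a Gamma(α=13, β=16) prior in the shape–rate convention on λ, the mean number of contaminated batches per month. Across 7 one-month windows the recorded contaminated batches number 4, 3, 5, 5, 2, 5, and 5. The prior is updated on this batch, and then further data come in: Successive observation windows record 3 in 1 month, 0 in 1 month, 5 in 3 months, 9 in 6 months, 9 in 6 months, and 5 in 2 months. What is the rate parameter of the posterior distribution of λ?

42

Total count: 4 + 3 + 5 + 5 + 2 + 5 + 5 = 29.
Total exposure: 7 months.
After the first batch: Gamma(13 + 29, 16 + 7) = Gamma(42, 23).
Total count: 3 + 0 + 5 + 9 + 9 + 5 = 31.
Total exposure: 1 + 1 + 3 + 6 + 6 + 2 = 19 months.
After the second batch: Gamma(42 + 31, 23 + 19) = Gamma(73, 42).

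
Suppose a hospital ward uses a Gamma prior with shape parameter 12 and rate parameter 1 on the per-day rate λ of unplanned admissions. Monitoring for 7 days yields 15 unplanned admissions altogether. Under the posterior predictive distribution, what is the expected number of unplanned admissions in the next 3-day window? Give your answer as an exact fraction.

81/8

Total count 15 over total exposure 7 days.
Gamma(α, β) with Poisson data over total exposure Σt gives posterior Gamma(α+Σx, β+Σt) = Gamma(27, 8).
Predictive mean over a 3-day window = T·E[λ|data] = 3·27/8 = 81/8.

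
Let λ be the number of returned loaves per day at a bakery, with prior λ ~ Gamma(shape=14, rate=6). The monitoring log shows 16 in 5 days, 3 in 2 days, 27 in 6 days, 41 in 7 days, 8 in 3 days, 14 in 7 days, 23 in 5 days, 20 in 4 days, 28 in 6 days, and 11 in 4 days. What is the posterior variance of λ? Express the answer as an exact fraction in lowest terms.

41/605

Total count: 16 + 3 + 27 + 41 + 8 + 14 + 23 + 20 + 28 + 11 = 191.
Total exposure: 5 + 2 + 6 + 7 + 3 + 7 + 5 + 4 + 6 + 4 = 49 days.
Gamma(α, β) with Poisson data over total exposure Σt gives posterior Gamma(α+Σx, β+Σt) = Gamma(205, 55).
Posterior variance = α'/β'² = 205/3025 = 41/605.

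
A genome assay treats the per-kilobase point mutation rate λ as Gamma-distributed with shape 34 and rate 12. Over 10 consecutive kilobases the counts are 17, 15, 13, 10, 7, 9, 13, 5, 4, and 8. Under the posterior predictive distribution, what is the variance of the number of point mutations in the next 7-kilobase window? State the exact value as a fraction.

Total count: 17 + 15 + 13 + 10 + 7 + 9 + 13 + 5 + 4 + 8 = 101.
Total exposure: 10 kilobases.
Gamma(α, β) with Poisson data over total exposure Σt gives posterior Gamma(α+Σx, β+Σt) = Gamma(135, 22).
The posterior predictive for a window of length T is Negative Binomial with variance T·α'·(β'+T)/β'² = 7·135·29/484 = 27405/484.

27405/484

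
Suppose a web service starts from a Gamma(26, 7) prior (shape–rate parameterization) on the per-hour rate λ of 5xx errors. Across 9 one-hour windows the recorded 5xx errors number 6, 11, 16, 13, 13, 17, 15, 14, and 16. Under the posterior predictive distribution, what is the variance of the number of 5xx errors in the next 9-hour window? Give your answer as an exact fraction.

Total count: 6 + 11 + 16 + 13 + 13 + 17 + 15 + 14 + 16 = 121.
Total exposure: 9 hours.
Gamma(α, β) with Poisson data over total exposure Σt gives posterior Gamma(α+Σx, β+Σt) = Gamma(147, 16).
The posterior predictive for a window of length T is Negative Binomial with variance T·α'·(β'+T)/β'² = 9·147·25/256 = 33075/256.

33075/256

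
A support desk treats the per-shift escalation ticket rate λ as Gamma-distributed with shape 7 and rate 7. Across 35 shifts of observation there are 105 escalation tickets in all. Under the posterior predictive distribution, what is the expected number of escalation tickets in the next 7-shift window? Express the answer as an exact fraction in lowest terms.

Total count 105 over total exposure 35 shifts.
Gamma(α, β) with Poisson data over total exposure Σt gives posterior Gamma(α+Σx, β+Σt) = Gamma(112, 42).
Predictive mean over a 7-shift window = T·E[λ|data] = 7·112/42 = 56/3.

56/3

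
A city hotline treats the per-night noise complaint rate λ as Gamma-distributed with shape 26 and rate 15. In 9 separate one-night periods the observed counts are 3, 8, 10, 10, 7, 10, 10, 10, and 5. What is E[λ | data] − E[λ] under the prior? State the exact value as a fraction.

287/120

Total count: 3 + 8 + 10 + 10 + 7 + 10 + 10 + 10 + 5 = 73.
Total exposure: 9 nights.
Gamma(α, β) with Poisson data over total exposure Σt gives posterior Gamma(α+Σx, β+Σt) = Gamma(99, 24).
Posterior mean = 99/24 = 33/8; prior mean = 26/15 = 26/15. Difference = 33/8 − 26/15 = 287/120.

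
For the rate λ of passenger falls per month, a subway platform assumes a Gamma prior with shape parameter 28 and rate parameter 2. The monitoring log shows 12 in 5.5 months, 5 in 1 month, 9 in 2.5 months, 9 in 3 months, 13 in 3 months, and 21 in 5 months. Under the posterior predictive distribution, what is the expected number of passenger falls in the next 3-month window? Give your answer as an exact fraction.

Total count: 12 + 5 + 9 + 9 + 13 + 21 = 69.
Total exposure: 5.5 + 1 + 2.5 + 3 + 3 + 5 = 20 months.
Conjugate update: add total count to the shape and total exposure to the rate, giving Gamma(97, 22).
Predictive mean over a 3-month window = T·E[λ|data] = 3·97/22 = 291/22.

291/22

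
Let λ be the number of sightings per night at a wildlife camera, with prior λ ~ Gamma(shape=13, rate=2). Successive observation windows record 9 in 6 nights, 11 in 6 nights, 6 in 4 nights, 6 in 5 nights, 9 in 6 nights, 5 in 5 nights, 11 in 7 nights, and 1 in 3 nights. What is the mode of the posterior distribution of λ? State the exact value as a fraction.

35/22

Total count: 9 + 11 + 6 + 6 + 9 + 5 + 11 + 1 = 58.
Total exposure: 6 + 6 + 4 + 5 + 6 + 5 + 7 + 3 = 42 nights.
By Gamma–Poisson conjugacy, the posterior is Gamma(α + Σx, β + Σt) = Gamma(13 + 58, 2 + 42) = Gamma(71, 44).
Posterior mode = (α'−1)/β' = 70/44 = 35/22.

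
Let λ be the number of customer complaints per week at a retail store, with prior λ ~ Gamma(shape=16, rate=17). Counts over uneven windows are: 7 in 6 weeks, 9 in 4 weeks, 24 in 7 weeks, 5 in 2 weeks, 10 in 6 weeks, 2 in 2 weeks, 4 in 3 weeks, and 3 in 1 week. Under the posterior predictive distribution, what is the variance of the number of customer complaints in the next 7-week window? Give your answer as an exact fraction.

1925/144

Total count: 7 + 9 + 24 + 5 + 10 + 2 + 4 + 3 = 64.
Total exposure: 6 + 4 + 7 + 2 + 6 + 2 + 3 + 1 = 31 weeks.
Gamma(α, β) with Poisson data over total exposure Σt gives posterior Gamma(α+Σx, β+Σt) = Gamma(80, 48).
The posterior predictive for a window of length T is Negative Binomial with variance T·α'·(β'+T)/β'² = 7·80·55/2304 = 1925/144.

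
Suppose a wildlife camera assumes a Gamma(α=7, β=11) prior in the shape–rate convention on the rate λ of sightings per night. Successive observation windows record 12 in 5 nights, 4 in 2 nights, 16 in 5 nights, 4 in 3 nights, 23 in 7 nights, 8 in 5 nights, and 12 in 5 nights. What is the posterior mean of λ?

Total count: 12 + 4 + 16 + 4 + 23 + 8 + 12 = 79.
Total exposure: 5 + 2 + 5 + 3 + 7 + 5 + 5 = 32 nights.
Gamma(α, β) with Poisson data over total exposure Σt gives posterior Gamma(α+Σx, β+Σt) = Gamma(86, 43).
Posterior mean = α'/β' = 86/43 = 2.

2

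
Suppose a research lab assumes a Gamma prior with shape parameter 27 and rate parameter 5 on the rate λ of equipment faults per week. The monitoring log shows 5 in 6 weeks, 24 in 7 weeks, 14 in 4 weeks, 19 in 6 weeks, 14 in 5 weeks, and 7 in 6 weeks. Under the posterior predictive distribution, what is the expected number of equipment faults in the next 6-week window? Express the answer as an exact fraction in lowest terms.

220/13

Total count: 5 + 24 + 14 + 19 + 14 + 7 = 83.
Total exposure: 6 + 7 + 4 + 6 + 5 + 6 = 34 weeks.
The Gamma prior is conjugate for the Poisson rate, so λ | data ~ Gamma(27+83, 5+34) = Gamma(110, 39).
Predictive mean over a 6-week window = T·E[λ|data] = 6·110/39 = 220/13.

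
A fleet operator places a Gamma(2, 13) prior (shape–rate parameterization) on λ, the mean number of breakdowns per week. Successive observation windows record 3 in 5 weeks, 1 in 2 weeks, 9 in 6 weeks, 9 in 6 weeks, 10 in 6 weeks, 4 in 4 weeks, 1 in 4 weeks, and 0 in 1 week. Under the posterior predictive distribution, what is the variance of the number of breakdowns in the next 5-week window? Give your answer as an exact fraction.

10140/2209

Total count: 3 + 1 + 9 + 9 + 10 + 4 + 1 + 0 = 37.
Total exposure: 5 + 2 + 6 + 6 + 6 + 4 + 4 + 1 = 34 weeks.
Conjugate update: add total count to the shape and total exposure to the rate, giving Gamma(39, 47).
The posterior predictive for a window of length T is Negative Binomial with variance T·α'·(β'+T)/β'² = 5·39·52/2209 = 10140/2209.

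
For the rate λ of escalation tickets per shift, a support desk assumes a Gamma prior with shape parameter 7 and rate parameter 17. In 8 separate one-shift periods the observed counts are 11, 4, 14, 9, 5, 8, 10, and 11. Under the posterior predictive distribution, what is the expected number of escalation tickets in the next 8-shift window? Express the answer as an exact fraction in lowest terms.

Total count: 11 + 4 + 14 + 9 + 5 + 8 + 10 + 11 = 72.
Total exposure: 8 shifts.
Conjugate update: add total count to the shape and total exposure to the rate, giving Gamma(79, 25).
Predictive mean over an 8-shift window = T·E[λ|data] = 8·79/25 = 632/25.

632/25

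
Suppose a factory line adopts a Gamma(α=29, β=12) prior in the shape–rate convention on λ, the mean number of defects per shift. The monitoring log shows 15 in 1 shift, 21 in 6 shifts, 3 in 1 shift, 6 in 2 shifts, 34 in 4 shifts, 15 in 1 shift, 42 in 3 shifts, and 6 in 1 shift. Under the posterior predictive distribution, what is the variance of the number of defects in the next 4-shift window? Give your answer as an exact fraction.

Total count: 15 + 21 + 3 + 6 + 34 + 15 + 42 + 6 = 142.
Total exposure: 1 + 6 + 1 + 2 + 4 + 1 + 3 + 1 = 19 shifts.
Gamma(α, β) with Poisson data over total exposure Σt gives posterior Gamma(α+Σx, β+Σt) = Gamma(171, 31).
The posterior predictive for a window of length T is Negative Binomial with variance T·α'·(β'+T)/β'² = 4·171·35/961 = 23940/961.

23940/961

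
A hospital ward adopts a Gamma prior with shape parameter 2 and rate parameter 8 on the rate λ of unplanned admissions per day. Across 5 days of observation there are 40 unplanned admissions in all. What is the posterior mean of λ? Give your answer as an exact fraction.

42/13

Total count 40 over total exposure 5 days.
Conjugate update: add total count to the shape and total exposure to the rate, giving Gamma(42, 13).
Posterior mean = α'/β' = 42/13.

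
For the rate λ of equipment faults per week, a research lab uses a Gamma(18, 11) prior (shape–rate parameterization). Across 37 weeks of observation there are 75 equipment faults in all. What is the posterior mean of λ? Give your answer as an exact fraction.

Total count 75 over total exposure 37 weeks.
Posterior: α' = 18 + 75 = 93, β' = 11 + 37 = 48.
Posterior mean = α'/β' = 93/48 = 31/16.

31/16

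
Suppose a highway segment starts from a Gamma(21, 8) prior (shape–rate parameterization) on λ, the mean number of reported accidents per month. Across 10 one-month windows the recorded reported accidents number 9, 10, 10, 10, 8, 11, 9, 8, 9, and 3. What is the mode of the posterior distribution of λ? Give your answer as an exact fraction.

Total count: 9 + 10 + 10 + 10 + 8 + 11 + 9 + 8 + 9 + 3 = 87.
Total exposure: 10 months.
By Gamma–Poisson conjugacy, the posterior is Gamma(α + Σx, β + Σt) = Gamma(21 + 87, 8 + 10) = Gamma(108, 18).
Posterior mode = (α'−1)/β' = 107/18.

107/18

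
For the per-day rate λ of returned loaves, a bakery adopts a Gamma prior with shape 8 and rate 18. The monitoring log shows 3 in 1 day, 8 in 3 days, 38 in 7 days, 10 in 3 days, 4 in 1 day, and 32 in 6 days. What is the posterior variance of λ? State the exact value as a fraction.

103/1521

Total count: 3 + 8 + 38 + 10 + 4 + 32 = 95.
Total exposure: 1 + 3 + 7 + 3 + 1 + 6 = 21 days.
The Gamma prior is conjugate for the Poisson rate, so λ | data ~ Gamma(8+95, 18+21) = Gamma(103, 39).
Posterior variance = α'/β'² = 103/1521.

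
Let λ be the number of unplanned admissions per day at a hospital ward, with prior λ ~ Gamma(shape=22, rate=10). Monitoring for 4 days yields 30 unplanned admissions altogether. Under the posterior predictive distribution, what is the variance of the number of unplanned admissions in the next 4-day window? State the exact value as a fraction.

Total count 30 over total exposure 4 days.
Gamma(α, β) with Poisson data over total exposure Σt gives posterior Gamma(α+Σx, β+Σt) = Gamma(52, 14).
The posterior predictive for a window of length T is Negative Binomial with variance T·α'·(β'+T)/β'² = 4·52·18/196 = 936/49.

936/49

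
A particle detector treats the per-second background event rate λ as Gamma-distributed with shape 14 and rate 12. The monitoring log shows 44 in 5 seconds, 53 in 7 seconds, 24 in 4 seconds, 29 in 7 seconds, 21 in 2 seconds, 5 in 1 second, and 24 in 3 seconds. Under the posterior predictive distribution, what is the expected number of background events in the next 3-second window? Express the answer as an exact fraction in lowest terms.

642/41

Total count: 44 + 53 + 24 + 29 + 21 + 5 + 24 = 200.
Total exposure: 5 + 7 + 4 + 7 + 2 + 1 + 3 = 29 seconds.
Posterior: α' = 14 + 200 = 214, β' = 12 + 29 = 41.
Predictive mean over a 3-second window = T·E[λ|data] = 3·214/41 = 642/41.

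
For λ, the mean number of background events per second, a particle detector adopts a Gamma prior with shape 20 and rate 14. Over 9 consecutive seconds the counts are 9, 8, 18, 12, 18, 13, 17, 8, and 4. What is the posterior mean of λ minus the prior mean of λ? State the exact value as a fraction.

659/161

Total count: 9 + 8 + 18 + 12 + 18 + 13 + 17 + 8 + 4 = 107.
Total exposure: 9 seconds.
The Gamma prior is conjugate for the Poisson rate, so λ | data ~ Gamma(20+107, 14+9) = Gamma(127, 23).
Posterior mean = 127/23 = 127/23; prior mean = 20/14 = 10/7. Difference = 127/23 − 10/7 = 659/161.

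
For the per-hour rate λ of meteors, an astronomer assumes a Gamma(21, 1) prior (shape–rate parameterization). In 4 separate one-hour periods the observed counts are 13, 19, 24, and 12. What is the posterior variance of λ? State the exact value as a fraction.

89/25

Total count: 13 + 19 + 24 + 12 = 68.
Total exposure: 4 hours.
By Gamma–Poisson conjugacy, the posterior is Gamma(α + Σx, β + Σt) = Gamma(21 + 68, 1 + 4) = Gamma(89, 5).
Posterior variance = α'/β'² = 89/25.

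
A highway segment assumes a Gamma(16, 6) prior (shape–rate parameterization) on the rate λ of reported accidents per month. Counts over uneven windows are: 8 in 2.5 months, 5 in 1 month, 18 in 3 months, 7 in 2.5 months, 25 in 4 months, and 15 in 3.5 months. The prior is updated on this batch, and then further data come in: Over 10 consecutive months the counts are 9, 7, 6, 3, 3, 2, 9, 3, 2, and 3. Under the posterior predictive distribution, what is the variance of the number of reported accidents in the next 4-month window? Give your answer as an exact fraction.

82344/4225

Total count: 8 + 5 + 18 + 7 + 25 + 15 = 78.
Total exposure: 2.5 + 1 + 3 + 2.5 + 4 + 3.5 = 16.5 months.
After the first batch: Gamma(16 + 78, 6 + 16.5) = Gamma(94, 45/2).
Total count: 9 + 7 + 6 + 3 + 3 + 2 + 9 + 3 + 2 + 3 = 47.
Total exposure: 10 months.
After the second batch: Gamma(94 + 47, 45/2 + 10) = Gamma(141, 65/2).
The posterior predictive for a window of length T is Negative Binomial with variance T·α'·(β'+T)/β'² = 4·141·(73/2)/(4225/4) = 82344/4225.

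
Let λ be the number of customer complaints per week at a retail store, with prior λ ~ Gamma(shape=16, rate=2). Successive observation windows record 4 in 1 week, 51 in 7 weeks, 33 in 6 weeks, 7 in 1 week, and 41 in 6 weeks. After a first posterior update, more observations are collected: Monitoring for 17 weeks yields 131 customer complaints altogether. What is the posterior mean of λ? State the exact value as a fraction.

Total count: 4 + 51 + 33 + 7 + 41 = 136.
Total exposure: 1 + 7 + 6 + 1 + 6 = 21 weeks.
After the first batch: Gamma(16 + 136, 2 + 21) = Gamma(152, 23).
Total count 131 over total exposure 17 weeks.
After the second batch: Gamma(152 + 131, 23 + 17) = Gamma(283, 40).
Posterior mean = α'/β' = 283/40.

283/40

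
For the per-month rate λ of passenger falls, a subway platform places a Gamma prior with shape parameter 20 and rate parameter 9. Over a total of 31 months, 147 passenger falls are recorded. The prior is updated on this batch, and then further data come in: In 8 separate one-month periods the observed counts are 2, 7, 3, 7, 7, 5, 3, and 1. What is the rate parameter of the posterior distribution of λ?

Total count 147 over total exposure 31 months.
After the first batch: Gamma(20 + 147, 9 + 31) = Gamma(167, 40).
Total count: 2 + 7 + 3 + 7 + 7 + 5 + 3 + 1 = 35.
Total exposure: 8 months.
After the second batch: Gamma(167 + 35, 40 + 8) = Gamma(202, 48).

48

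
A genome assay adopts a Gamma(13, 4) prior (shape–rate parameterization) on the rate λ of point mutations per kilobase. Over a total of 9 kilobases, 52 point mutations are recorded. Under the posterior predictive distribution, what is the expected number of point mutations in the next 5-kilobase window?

25

Total count 52 over total exposure 9 kilobases.
Gamma(α, β) with Poisson data over total exposure Σt gives posterior Gamma(α+Σx, β+Σt) = Gamma(65, 13).
Predictive mean over a 5-kilobase window = T·E[λ|data] = 5·65/13 = 25.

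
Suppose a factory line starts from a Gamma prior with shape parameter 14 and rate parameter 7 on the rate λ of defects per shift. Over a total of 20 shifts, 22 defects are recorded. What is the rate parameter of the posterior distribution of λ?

Total count 22 over total exposure 20 shifts.
By Gamma–Poisson conjugacy, the posterior is Gamma(α + Σx, β + Σt) = Gamma(14 + 22, 7 + 20) = Gamma(36, 27).

27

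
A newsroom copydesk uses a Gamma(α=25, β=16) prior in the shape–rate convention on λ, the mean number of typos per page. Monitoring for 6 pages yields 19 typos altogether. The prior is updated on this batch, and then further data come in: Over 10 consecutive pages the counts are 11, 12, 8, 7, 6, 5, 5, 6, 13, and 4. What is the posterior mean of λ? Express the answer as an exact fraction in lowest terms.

121/32

Total count 19 over total exposure 6 pages.
After the first batch: Gamma(25 + 19, 16 + 6) = Gamma(44, 22).
Total count: 11 + 12 + 8 + 7 + 6 + 5 + 5 + 6 + 13 + 4 = 77.
Total exposure: 10 pages.
After the second batch: Gamma(44 + 77, 22 + 10) = Gamma(121, 32).
Posterior mean = α'/β' = 121/32.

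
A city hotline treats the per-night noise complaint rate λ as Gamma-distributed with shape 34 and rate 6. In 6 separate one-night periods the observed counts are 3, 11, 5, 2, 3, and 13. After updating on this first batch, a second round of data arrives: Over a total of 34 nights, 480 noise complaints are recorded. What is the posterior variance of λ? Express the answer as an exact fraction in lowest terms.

Total count: 3 + 11 + 5 + 2 + 3 + 13 = 37.
Total exposure: 6 nights.
After the first batch: Gamma(34 + 37, 6 + 6) = Gamma(71, 12).
Total count 480 over total exposure 34 nights.
After the second batch: Gamma(71 + 480, 12 + 34) = Gamma(551, 46).
Posterior variance = α'/β'² = 551/2116.

551/2116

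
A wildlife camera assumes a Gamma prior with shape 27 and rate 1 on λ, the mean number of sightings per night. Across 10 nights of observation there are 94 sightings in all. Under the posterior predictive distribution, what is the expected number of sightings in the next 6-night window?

Total count 94 over total exposure 10 nights.
By Gamma–Poisson conjugacy, the posterior is Gamma(α + Σx, β + Σt) = Gamma(27 + 94, 1 + 10) = Gamma(121, 11).
Predictive mean over a 6-night window = T·E[λ|data] = 6·121/11 = 66.

66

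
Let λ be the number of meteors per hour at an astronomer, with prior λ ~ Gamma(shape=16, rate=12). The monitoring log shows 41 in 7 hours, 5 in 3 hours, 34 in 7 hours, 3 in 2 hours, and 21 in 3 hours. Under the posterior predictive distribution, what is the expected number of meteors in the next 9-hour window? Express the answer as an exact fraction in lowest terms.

Total count: 41 + 5 + 34 + 3 + 21 = 104.
Total exposure: 7 + 3 + 7 + 2 + 3 = 22 hours.
The Gamma prior is conjugate for the Poisson rate, so λ | data ~ Gamma(16+104, 12+22) = Gamma(120, 34).
Predictive mean over a 9-hour window = T·E[λ|data] = 9·120/34 = 540/17.

540/17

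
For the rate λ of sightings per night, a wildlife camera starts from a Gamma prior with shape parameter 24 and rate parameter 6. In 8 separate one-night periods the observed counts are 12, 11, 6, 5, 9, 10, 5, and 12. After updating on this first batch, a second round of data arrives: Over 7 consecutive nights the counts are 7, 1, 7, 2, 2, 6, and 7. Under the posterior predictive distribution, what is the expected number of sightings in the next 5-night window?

30

Total count: 12 + 11 + 6 + 5 + 9 + 10 + 5 + 12 = 70.
Total exposure: 8 nights.
After the first batch: Gamma(24 + 70, 6 + 8) = Gamma(94, 14).
Total count: 7 + 1 + 7 + 2 + 2 + 6 + 7 = 32.
Total exposure: 7 nights.
After the second batch: Gamma(94 + 32, 14 + 7) = Gamma(126, 21).
Predictive mean over a 5-night window = T·E[λ|data] = 5·126/21 = 30.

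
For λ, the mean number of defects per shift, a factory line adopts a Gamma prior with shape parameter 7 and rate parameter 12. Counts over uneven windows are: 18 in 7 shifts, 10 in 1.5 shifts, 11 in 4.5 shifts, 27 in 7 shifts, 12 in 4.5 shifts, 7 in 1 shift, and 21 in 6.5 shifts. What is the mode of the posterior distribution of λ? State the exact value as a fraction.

Total count: 18 + 10 + 11 + 27 + 12 + 7 + 21 = 106.
Total exposure: 7 + 1.5 + 4.5 + 7 + 4.5 + 1 + 6.5 = 32 shifts.
By Gamma–Poisson conjugacy, the posterior is Gamma(α + Σx, β + Σt) = Gamma(7 + 106, 12 + 32) = Gamma(113, 44).
Posterior mode = (α'−1)/β' = 112/44 = 28/11.

28/11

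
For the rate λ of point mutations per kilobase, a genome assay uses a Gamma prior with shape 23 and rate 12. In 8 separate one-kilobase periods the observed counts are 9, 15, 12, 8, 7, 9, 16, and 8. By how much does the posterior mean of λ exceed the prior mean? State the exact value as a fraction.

Total count: 9 + 15 + 12 + 8 + 7 + 9 + 16 + 8 = 84.
Total exposure: 8 kilobases.
Gamma(α, β) with Poisson data over total exposure Σt gives posterior Gamma(α+Σx, β+Σt) = Gamma(107, 20).
Posterior mean = 107/20 = 107/20; prior mean = 23/12 = 23/12. Difference = 107/20 − 23/12 = 103/30.

103/30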